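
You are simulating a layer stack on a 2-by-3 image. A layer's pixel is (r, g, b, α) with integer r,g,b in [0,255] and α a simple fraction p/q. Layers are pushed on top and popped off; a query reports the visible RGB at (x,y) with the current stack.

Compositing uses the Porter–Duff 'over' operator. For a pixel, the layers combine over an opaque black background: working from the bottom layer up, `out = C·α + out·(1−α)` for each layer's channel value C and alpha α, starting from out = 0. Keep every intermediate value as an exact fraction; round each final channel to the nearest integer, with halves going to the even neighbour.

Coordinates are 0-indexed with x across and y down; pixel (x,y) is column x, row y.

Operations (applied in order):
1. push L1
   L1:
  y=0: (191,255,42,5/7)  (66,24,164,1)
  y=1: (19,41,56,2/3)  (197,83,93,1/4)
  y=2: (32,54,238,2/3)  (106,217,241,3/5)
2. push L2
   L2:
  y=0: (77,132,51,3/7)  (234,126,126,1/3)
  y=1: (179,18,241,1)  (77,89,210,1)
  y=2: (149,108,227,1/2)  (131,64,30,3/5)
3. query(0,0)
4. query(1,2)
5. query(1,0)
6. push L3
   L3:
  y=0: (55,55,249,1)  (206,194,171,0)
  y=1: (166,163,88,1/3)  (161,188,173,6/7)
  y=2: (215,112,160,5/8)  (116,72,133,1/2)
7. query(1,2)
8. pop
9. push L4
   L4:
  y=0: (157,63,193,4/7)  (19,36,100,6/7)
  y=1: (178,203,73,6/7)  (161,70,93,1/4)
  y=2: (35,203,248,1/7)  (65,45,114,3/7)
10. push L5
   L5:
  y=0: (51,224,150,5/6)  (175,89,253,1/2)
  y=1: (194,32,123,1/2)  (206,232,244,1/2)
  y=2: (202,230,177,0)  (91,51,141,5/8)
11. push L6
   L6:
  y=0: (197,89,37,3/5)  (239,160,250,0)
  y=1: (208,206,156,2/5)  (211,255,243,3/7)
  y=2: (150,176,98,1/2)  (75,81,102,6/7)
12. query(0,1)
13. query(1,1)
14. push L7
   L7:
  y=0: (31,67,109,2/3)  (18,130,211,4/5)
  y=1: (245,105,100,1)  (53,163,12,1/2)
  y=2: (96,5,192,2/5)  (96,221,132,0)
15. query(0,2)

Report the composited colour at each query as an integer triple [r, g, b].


query (0,0) [L1,L2] — begin 0,0,0
after L1 α=5/7: [955/7, 1275/7, 30]
after L2 α=3/7: [5437/49, 7872/49, 39]
rounded: [111, 161, 39]

at x=1,y=2 over L1,L2:
after L1 α=3/5: [318/5, 651/5, 723/5]
after L2 α=3/5: [2601/25, 2262/25, 1896/25]
rounded: [104, 90, 76]

(1,0) stack=L1,L2; from [0,0,0]:
after L1 α=1: [66, 24, 164]
after L2 α=1/3: [122, 58, 454/3]
= [122, 58, 151]

at x=1,y=2 over L1,L2,L3:
L1 α=3/5: [318/5, 651/5, 723/5]
L2 α=3/5: [2601/25, 2262/25, 1896/25]
L3 α=1/2: [5501/50, 2031/25, 5221/50]
→ [110, 81, 104]

at x=0,y=1 over L1,L2,L4,L5,L6:
L1 α=2/3: [38/3, 82/3, 112/3]
L2 α=1: [179, 18, 241]
L4 α=6/7: [1247/7, 1236/7, 97]
L5 α=1/2: [2605/14, 730/7, 110]
L6 α=2/5: [13639/70, 5074/35, 642/5]
= [195, 145, 128]

at x=1,y=1 over L1,L2,L4,L5,L6:
L1 α=1/4: [197/4, 83/4, 93/4]
L2 α=1: [77, 89, 210]
L4 α=1/4: [98, 337/4, 723/4]
L5 α=1/2: [152, 1265/8, 1699/8]
L6 α=3/7: [1241/7, 2795/14, 451/2]
→ [177, 200, 226]

at x=0,y=2 over L1,L2,L4,L5,L6,L7:
L1 α=2/3: [64/3, 36, 476/3]
L2 α=1/2: [511/6, 72, 1157/6]
L4 α=1/7: [78, 635/7, 1405/7]
L5 α=0: [78, 635/7, 1405/7]
L6 α=1/2: [114, 1867/14, 2091/14]
L7 α=2/5: [534/5, 5741/70, 11649/70]
→ [107, 82, 166]


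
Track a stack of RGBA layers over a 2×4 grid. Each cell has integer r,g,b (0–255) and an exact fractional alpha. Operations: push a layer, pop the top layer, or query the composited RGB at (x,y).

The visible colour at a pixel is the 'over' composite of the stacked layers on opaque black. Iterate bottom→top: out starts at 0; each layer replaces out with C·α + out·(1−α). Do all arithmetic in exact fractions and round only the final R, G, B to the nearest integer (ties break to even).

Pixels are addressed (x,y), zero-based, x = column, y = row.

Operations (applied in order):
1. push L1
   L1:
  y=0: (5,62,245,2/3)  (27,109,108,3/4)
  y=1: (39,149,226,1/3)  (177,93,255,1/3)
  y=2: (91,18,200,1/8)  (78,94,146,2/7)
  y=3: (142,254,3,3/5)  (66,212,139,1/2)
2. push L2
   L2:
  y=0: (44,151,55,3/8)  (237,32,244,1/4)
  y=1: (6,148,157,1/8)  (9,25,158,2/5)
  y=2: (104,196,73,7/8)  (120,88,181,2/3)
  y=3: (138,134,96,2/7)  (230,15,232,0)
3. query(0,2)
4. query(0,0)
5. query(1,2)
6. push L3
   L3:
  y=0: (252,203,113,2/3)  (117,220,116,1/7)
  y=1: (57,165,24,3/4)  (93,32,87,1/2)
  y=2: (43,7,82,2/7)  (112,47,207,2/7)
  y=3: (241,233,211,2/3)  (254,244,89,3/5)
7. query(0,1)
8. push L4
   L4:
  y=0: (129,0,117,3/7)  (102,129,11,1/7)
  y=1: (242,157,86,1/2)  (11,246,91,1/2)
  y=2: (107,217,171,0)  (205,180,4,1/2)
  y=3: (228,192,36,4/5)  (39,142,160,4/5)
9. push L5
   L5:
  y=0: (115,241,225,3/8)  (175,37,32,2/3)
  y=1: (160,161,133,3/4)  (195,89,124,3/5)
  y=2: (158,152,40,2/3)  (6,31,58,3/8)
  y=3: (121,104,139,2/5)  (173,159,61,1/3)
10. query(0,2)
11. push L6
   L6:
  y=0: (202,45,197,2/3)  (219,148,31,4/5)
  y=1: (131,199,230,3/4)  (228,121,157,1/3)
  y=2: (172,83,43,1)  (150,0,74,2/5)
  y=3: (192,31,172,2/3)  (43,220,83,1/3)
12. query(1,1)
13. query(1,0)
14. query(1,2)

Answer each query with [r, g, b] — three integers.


(0,2) stack=L1,L2; from [0,0,0]:
L1 α=1/8: [91/8, 9/4, 25]
L2 α=7/8: [5915/64, 5497/32, 67]
rounded: [92, 172, 67]

(0,0) stack=L1,L2; from [0,0,0]:
+L1 (α=2/3) → [10/3, 124/3, 490/3]
+L2 (α=3/8) → [223/12, 1979/24, 2945/24]
→ [19, 82, 123]

(1,2) stack=L1,L2; from [0,0,0]:
L1 α=2/7: [156/7, 188/7, 292/7]
L2 α=2/3: [612/7, 1420/21, 942/7]
rounded: [87, 68, 135]

at x=0,y=1 over L1,L2,L3:
L1 α=1/3: [13, 149/3, 226/3]
L2 α=1/8: [97/8, 1487/24, 2053/24]
L3 α=3/4: [1465/32, 13367/96, 3781/96]
→ [46, 139, 39]

query (0,2) [L1,L2,L3,L4,L5] — begin 0,0,0
after L1 α=1/8: [91/8, 9/4, 25]
after L2 α=7/8: [5915/64, 5497/32, 67]
after L3 α=2/7: [35079/448, 27933/224, 499/7]
after L4 α=0: [35079/448, 27933/224, 499/7]
after L5 α=2/3: [176647/1344, 96029/672, 353/7]
→ [131, 143, 50]

at x=1,y=1 over L1,L2,L3,L4,L5,L6:
after L1 α=1/3: [59, 31, 85]
after L2 α=2/5: [39, 143/5, 571/5]
after L3 α=1/2: [66, 303/10, 503/5]
after L4 α=1/2: [77/2, 2763/20, 479/5]
after L5 α=3/5: [662/5, 5433/50, 2818/25]
after L6 α=1/3: [2464/15, 8458/75, 3187/25]
→ [164, 113, 127]

(1,0) stack=L1,L2,L3,L4,L5,L6; from [0,0,0]:
L1 α=3/4: [81/4, 327/4, 81]
L2 α=1/4: [1191/16, 1109/16, 487/4]
L3 α=1/7: [4509/56, 5087/56, 1693/14]
L4 α=1/7: [16383/196, 18873/196, 5156/49]
L5 α=2/3: [84983/588, 33377/588, 2764/49]
L6 α=4/5: [600071/2940, 381473/2940, 1768/49]
rounded: [204, 130, 36]

at x=1,y=2 over L1,L2,L3,L4,L5,L6:
after L1 α=2/7: [156/7, 188/7, 292/7]
after L2 α=2/3: [612/7, 1420/21, 942/7]
after L3 α=2/7: [4628/49, 9074/147, 7608/49]
after L4 α=1/2: [14673/98, 17767/147, 3902/49]
after L5 α=3/8: [75129/784, 51253/588, 7009/98]
after L6 α=2/5: [460587/3920, 51253/980, 35531/490]
= [117, 52, 73]


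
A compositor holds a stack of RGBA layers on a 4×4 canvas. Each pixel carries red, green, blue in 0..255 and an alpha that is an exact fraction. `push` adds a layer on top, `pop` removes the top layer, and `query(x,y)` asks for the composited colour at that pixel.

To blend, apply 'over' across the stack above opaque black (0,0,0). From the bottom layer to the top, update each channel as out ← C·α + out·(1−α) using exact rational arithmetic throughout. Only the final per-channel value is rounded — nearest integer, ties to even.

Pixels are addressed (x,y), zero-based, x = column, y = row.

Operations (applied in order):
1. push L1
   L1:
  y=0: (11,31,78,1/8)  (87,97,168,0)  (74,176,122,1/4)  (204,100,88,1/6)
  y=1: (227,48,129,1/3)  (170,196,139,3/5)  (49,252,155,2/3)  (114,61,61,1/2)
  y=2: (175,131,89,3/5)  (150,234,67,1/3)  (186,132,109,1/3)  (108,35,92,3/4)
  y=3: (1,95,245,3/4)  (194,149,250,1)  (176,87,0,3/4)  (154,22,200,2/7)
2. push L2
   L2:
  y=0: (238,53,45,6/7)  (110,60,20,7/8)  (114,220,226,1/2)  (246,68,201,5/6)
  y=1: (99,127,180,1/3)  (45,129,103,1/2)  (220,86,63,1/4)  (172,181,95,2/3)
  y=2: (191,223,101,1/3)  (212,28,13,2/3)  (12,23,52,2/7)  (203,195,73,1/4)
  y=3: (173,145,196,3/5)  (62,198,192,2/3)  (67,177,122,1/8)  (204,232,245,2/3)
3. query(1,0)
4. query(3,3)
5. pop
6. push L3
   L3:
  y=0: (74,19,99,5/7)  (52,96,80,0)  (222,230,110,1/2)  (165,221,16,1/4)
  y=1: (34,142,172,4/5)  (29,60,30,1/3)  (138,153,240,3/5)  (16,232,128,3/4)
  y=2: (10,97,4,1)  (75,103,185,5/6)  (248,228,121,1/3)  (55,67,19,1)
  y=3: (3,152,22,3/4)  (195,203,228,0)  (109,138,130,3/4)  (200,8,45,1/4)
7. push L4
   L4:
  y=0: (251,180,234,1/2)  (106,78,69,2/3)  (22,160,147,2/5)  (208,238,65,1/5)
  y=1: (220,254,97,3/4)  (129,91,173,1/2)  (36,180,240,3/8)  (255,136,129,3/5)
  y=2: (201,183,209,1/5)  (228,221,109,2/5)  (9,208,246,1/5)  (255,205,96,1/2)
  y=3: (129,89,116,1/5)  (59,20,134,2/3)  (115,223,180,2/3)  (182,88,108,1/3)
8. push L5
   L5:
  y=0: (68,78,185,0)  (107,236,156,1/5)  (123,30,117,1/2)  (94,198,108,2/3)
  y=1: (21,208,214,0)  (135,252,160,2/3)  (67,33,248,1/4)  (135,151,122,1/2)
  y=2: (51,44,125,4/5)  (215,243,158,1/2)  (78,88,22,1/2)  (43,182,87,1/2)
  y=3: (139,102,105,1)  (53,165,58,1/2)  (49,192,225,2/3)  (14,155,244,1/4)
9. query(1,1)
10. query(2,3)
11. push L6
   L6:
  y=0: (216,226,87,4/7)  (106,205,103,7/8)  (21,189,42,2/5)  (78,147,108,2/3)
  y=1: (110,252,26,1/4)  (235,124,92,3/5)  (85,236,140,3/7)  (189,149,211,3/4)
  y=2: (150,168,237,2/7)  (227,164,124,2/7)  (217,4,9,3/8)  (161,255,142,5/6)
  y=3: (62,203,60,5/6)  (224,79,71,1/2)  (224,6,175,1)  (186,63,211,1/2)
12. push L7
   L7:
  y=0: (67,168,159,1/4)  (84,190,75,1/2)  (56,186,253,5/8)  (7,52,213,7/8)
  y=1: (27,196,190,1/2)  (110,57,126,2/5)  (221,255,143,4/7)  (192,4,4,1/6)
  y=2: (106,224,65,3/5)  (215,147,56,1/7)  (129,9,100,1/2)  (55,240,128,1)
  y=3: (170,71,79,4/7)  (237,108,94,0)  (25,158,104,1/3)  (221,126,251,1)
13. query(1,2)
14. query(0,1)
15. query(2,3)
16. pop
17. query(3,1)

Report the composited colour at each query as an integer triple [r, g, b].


(1,0) stack=L1,L2; from [0,0,0]:
after L1 α=0: [0, 0, 0]
after L2 α=7/8: [385/4, 105/2, 35/2]
→ [96, 52, 18]

(3,3) stack=L1,L2; from [0,0,0]:
L1 α=2/7: [44, 44/7, 400/7]
L2 α=2/3: [452/3, 3292/21, 3830/21]
rounded: [151, 157, 182]

(1,1) stack=L1,L3,L4,L5; from [0,0,0]:
L1 α=3/5: [102, 588/5, 417/5]
L3 α=1/3: [233/3, 492/5, 328/5]
L4 α=1/2: [310/3, 947/10, 1193/10]
L5 α=2/3: [1120/9, 5987/30, 4393/30]
= [124, 200, 146]

query (2,3) [L1,L3,L4,L5] — begin 0,0,0
after L1 α=3/4: [132, 261/4, 0]
after L3 α=3/4: [459/4, 1917/16, 195/2]
after L4 α=2/3: [1379/12, 9053/48, 305/2]
after L5 α=2/3: [2555/36, 27485/144, 1205/6]
= [71, 191, 201]

query (1,2) [L1,L3,L4,L5,L6,L7] — begin 0,0,0
after L1 α=1/3: [50, 78, 67/3]
after L3 α=5/6: [425/6, 593/6, 1421/9]
after L4 α=2/5: [1337/10, 1477/10, 415/3]
after L5 α=1/2: [3487/20, 3907/20, 889/6]
after L6 α=2/7: [5303/28, 5219/28, 5933/42]
after L7 α=1/7: [18919/98, 17715/98, 6325/49]
rounded: [193, 181, 129]

at x=0,y=1 over L1,L3,L4,L5,L6,L7:
+L1 (α=1/3) → [227/3, 16, 43]
+L3 (α=4/5) → [127/3, 584/5, 731/5]
+L4 (α=3/4) → [2107/12, 2197/10, 1093/10]
+L5 (α=0) → [2107/12, 2197/10, 1093/10]
+L6 (α=1/4) → [2547/16, 9111/40, 3539/40]
+L7 (α=1/2) → [2979/32, 16951/80, 11139/80]
rounded: [93, 212, 139]

at x=2,y=3 over L1,L3,L4,L5,L6,L7:
L1 α=3/4: [132, 261/4, 0]
L3 α=3/4: [459/4, 1917/16, 195/2]
L4 α=2/3: [1379/12, 9053/48, 305/2]
L5 α=2/3: [2555/36, 27485/144, 1205/6]
L6 α=1: [224, 6, 175]
L7 α=1/3: [473/3, 170/3, 454/3]
→ [158, 57, 151]

query (3,1) [L1,L3,L4,L5,L6] — begin 0,0,0
after L1 α=1/2: [57, 61/2, 61/2]
after L3 α=3/4: [105/4, 1453/8, 829/8]
after L4 α=3/5: [327/2, 617/4, 2377/20]
after L5 α=1/2: [597/4, 1221/8, 4817/40]
after L6 α=3/4: [2865/16, 4797/32, 30137/160]
rounded: [179, 150, 188]


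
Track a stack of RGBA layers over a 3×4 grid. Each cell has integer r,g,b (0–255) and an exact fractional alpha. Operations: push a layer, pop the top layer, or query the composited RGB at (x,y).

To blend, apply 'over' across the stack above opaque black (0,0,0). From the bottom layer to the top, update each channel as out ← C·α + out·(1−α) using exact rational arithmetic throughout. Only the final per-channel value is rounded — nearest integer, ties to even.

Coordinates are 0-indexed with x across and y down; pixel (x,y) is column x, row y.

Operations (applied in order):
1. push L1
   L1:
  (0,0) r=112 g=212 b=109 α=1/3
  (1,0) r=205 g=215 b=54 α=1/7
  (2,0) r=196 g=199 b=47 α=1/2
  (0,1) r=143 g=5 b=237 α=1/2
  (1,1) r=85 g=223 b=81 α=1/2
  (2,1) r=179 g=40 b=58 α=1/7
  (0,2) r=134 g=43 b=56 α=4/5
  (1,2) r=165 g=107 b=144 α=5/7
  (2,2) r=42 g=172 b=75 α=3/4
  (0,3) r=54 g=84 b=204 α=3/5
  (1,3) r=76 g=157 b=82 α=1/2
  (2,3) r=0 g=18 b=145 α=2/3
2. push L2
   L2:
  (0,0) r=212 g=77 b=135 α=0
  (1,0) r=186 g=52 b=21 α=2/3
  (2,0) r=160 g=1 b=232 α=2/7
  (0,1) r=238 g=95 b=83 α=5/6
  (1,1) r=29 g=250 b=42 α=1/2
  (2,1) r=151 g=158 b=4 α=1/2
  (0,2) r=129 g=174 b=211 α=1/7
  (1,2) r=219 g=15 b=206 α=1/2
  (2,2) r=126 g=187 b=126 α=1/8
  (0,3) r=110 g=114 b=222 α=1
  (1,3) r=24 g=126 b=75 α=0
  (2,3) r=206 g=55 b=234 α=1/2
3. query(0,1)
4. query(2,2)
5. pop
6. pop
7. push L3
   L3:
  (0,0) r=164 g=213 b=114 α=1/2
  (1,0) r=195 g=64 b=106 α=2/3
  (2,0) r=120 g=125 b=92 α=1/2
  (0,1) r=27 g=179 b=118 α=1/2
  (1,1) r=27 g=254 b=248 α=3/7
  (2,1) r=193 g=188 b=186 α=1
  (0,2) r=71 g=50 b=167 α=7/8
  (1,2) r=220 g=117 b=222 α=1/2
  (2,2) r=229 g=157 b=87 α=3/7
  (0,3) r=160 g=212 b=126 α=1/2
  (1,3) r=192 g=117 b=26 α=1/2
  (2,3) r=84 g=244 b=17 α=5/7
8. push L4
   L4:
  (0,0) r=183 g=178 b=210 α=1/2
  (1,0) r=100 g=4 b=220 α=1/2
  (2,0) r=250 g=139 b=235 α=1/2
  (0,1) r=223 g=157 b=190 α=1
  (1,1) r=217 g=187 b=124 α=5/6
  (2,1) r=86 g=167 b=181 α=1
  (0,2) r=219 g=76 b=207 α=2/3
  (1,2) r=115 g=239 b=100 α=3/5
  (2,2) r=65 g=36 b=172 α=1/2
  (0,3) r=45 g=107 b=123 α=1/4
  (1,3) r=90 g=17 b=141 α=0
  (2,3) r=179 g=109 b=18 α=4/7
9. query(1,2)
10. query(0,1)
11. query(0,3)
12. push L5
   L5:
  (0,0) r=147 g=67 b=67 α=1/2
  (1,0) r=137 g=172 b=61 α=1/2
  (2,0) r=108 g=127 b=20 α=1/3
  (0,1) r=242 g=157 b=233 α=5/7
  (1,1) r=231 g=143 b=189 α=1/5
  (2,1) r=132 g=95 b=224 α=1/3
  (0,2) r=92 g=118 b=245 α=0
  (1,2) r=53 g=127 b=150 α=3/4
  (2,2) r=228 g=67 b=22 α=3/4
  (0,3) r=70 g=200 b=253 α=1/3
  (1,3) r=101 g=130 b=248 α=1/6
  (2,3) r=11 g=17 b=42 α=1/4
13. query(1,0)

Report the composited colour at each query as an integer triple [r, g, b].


at x=0,y=1 over L1,L2:
L1 α=1/2: [143/2, 5/2, 237/2]
L2 α=5/6: [841/4, 955/12, 1067/12]
rounded: [210, 80, 89]

at x=2,y=2 over L1,L2:
L1 α=3/4: [63/2, 129, 225/4]
L2 α=1/8: [693/16, 545/4, 2079/32]
→ [43, 136, 65]

(1,2) stack=L3,L4; from [0,0,0]:
+L3 (α=1/2) → [110, 117/2, 111]
+L4 (α=3/5) → [113, 834/5, 522/5]
rounded: [113, 167, 104]

at x=0,y=1 over L3,L4:
L3 α=1/2: [27/2, 179/2, 59]
L4 α=1: [223, 157, 190]
= [223, 157, 190]

query (0,3) [L3,L4] — begin 0,0,0
L3 α=1/2: [80, 106, 63]
L4 α=1/4: [285/4, 425/4, 78]
→ [71, 106, 78]

query (1,0) [L3,L4,L5] — begin 0,0,0
L3 α=2/3: [130, 128/3, 212/3]
L4 α=1/2: [115, 70/3, 436/3]
L5 α=1/2: [126, 293/3, 619/6]
→ [126, 98, 103]


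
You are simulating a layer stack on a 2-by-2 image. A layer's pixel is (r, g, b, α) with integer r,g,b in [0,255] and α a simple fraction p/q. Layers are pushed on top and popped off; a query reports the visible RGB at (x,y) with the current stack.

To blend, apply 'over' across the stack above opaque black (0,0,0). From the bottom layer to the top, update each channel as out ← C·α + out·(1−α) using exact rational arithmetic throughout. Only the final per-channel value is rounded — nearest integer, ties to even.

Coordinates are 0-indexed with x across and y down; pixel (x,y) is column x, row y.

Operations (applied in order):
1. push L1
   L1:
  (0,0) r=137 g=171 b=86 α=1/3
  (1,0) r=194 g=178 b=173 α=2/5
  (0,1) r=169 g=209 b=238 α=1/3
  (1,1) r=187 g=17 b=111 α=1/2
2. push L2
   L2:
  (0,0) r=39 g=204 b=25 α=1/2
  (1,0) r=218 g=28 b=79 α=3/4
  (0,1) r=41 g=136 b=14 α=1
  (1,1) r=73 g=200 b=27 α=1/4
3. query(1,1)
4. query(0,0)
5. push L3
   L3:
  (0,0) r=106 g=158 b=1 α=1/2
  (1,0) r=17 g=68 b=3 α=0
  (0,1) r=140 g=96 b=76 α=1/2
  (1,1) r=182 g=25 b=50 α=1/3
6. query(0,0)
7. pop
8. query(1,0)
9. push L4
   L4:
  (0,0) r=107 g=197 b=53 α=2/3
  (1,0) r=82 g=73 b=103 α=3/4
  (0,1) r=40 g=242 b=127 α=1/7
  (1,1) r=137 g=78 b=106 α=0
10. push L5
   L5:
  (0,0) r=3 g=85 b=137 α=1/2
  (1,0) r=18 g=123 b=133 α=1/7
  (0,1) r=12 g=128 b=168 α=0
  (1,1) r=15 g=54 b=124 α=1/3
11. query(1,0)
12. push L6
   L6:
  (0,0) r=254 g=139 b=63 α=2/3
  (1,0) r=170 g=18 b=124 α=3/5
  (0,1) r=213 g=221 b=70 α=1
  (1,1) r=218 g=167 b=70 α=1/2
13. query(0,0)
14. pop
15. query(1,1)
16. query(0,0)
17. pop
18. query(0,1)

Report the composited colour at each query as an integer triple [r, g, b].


query (1,1) [L1,L2] — begin 0,0,0
L1 α=1/2: [187/2, 17/2, 111/2]
L2 α=1/4: [707/8, 451/8, 387/8]
= [88, 56, 48]

query (0,0) [L1,L2] — begin 0,0,0
L1 α=1/3: [137/3, 57, 86/3]
L2 α=1/2: [127/3, 261/2, 161/6]
→ [42, 130, 27]

at x=0,y=0 over L1,L2,L3:
L1 α=1/3: [137/3, 57, 86/3]
L2 α=1/2: [127/3, 261/2, 161/6]
L3 α=1/2: [445/6, 577/4, 167/12]
= [74, 144, 14]

at x=1,y=0 over L1,L2:
after L1 α=2/5: [388/5, 356/5, 346/5]
after L2 α=3/4: [1829/10, 194/5, 1531/20]
rounded: [183, 39, 77]

query (1,0) [L1,L2,L4,L5] — begin 0,0,0
L1 α=2/5: [388/5, 356/5, 346/5]
L2 α=3/4: [1829/10, 194/5, 1531/20]
L4 α=3/4: [4289/40, 1289/20, 7711/80]
L5 α=1/7: [13227/140, 5097/70, 28453/280]
→ [94, 73, 102]

(0,0) stack=L1,L2,L4,L5,L6; from [0,0,0]:
+L1 (α=1/3) → [137/3, 57, 86/3]
+L2 (α=1/2) → [127/3, 261/2, 161/6]
+L4 (α=2/3) → [769/9, 1049/6, 797/18]
+L5 (α=1/2) → [398/9, 1559/12, 3263/36]
+L6 (α=2/3) → [4970/27, 4895/36, 7799/108]
= [184, 136, 72]

query (1,1) [L1,L2,L4,L5] — begin 0,0,0
after L1 α=1/2: [187/2, 17/2, 111/2]
after L2 α=1/4: [707/8, 451/8, 387/8]
after L4 α=0: [707/8, 451/8, 387/8]
after L5 α=1/3: [767/12, 667/12, 883/12]
→ [64, 56, 74]

query (0,0) [L1,L2,L4,L5] — begin 0,0,0
L1 α=1/3: [137/3, 57, 86/3]
L2 α=1/2: [127/3, 261/2, 161/6]
L4 α=2/3: [769/9, 1049/6, 797/18]
L5 α=1/2: [398/9, 1559/12, 3263/36]
= [44, 130, 91]

query (0,1) [L1,L2,L4] — begin 0,0,0
L1 α=1/3: [169/3, 209/3, 238/3]
L2 α=1: [41, 136, 14]
L4 α=1/7: [286/7, 1058/7, 211/7]
→ [41, 151, 30]


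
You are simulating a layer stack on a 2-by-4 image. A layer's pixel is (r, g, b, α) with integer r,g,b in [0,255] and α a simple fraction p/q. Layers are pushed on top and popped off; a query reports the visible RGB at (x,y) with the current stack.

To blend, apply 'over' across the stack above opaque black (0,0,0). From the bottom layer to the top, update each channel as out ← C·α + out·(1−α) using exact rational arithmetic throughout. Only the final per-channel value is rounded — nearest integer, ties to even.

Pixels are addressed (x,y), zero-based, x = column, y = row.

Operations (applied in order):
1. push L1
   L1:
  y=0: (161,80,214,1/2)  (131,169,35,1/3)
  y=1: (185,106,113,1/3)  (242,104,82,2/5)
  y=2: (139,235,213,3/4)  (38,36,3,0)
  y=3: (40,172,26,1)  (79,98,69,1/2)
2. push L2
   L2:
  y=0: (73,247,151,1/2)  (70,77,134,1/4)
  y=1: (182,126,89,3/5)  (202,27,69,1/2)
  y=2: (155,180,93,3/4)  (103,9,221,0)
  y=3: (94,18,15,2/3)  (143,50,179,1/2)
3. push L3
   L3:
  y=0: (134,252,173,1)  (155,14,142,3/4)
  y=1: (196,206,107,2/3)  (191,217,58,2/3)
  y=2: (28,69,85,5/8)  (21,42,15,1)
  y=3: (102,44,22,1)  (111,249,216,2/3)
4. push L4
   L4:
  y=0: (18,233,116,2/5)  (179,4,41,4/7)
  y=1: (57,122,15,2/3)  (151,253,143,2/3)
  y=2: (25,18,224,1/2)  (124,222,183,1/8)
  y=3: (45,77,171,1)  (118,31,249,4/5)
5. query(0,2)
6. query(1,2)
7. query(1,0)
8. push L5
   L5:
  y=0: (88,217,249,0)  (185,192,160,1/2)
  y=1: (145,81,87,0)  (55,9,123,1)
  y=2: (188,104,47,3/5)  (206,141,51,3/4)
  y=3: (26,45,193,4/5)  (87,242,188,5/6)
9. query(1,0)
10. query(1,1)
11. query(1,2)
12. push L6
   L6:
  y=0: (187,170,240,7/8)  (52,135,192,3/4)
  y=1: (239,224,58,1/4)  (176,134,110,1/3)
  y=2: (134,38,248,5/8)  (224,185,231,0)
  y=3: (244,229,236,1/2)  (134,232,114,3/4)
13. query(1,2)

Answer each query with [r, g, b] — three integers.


query (0,2) [L1,L2,L3,L4] — begin 0,0,0
+L1 (α=3/4) → [417/4, 705/4, 639/4]
+L2 (α=3/4) → [2277/16, 2865/16, 1755/16]
+L3 (α=5/8) → [9071/128, 14115/128, 12065/128]
+L4 (α=1/2) → [12271/256, 16419/256, 40737/256]
rounded: [48, 64, 159]

at x=1,y=2 over L1,L2,L3,L4:
L1 α=0: [0, 0, 0]
L2 α=0: [0, 0, 0]
L3 α=1: [21, 42, 15]
L4 α=1/8: [271/8, 129/2, 36]
= [34, 64, 36]

(1,0) stack=L1,L2,L3,L4; from [0,0,0]:
L1 α=1/3: [131/3, 169/3, 35/3]
L2 α=1/4: [201/4, 123/2, 169/4]
L3 α=3/4: [2061/16, 207/8, 1873/16]
L4 α=4/7: [17639/112, 107/8, 8243/112]
rounded: [157, 13, 74]

(1,0) stack=L1,L2,L3,L4,L5; from [0,0,0]:
after L1 α=1/3: [131/3, 169/3, 35/3]
after L2 α=1/4: [201/4, 123/2, 169/4]
after L3 α=3/4: [2061/16, 207/8, 1873/16]
after L4 α=4/7: [17639/112, 107/8, 8243/112]
after L5 α=1/2: [38359/224, 1643/16, 26163/224]
= [171, 103, 117]

(1,1) stack=L1,L2,L3,L4,L5; from [0,0,0]:
after L1 α=2/5: [484/5, 208/5, 164/5]
after L2 α=1/2: [747/5, 343/10, 509/10]
after L3 α=2/3: [2657/15, 1561/10, 1669/30]
after L4 α=2/3: [7187/45, 2207/10, 10249/90]
after L5 α=1: [55, 9, 123]
rounded: [55, 9, 123]

(1,2) stack=L1,L2,L3,L4,L5; from [0,0,0]:
L1 α=0: [0, 0, 0]
L2 α=0: [0, 0, 0]
L3 α=1: [21, 42, 15]
L4 α=1/8: [271/8, 129/2, 36]
L5 α=3/4: [5215/32, 975/8, 189/4]
→ [163, 122, 47]

at x=1,y=2 over L1,L2,L3,L4,L5,L6:
after L1 α=0: [0, 0, 0]
after L2 α=0: [0, 0, 0]
after L3 α=1: [21, 42, 15]
after L4 α=1/8: [271/8, 129/2, 36]
after L5 α=3/4: [5215/32, 975/8, 189/4]
after L6 α=0: [5215/32, 975/8, 189/4]
rounded: [163, 122, 47]


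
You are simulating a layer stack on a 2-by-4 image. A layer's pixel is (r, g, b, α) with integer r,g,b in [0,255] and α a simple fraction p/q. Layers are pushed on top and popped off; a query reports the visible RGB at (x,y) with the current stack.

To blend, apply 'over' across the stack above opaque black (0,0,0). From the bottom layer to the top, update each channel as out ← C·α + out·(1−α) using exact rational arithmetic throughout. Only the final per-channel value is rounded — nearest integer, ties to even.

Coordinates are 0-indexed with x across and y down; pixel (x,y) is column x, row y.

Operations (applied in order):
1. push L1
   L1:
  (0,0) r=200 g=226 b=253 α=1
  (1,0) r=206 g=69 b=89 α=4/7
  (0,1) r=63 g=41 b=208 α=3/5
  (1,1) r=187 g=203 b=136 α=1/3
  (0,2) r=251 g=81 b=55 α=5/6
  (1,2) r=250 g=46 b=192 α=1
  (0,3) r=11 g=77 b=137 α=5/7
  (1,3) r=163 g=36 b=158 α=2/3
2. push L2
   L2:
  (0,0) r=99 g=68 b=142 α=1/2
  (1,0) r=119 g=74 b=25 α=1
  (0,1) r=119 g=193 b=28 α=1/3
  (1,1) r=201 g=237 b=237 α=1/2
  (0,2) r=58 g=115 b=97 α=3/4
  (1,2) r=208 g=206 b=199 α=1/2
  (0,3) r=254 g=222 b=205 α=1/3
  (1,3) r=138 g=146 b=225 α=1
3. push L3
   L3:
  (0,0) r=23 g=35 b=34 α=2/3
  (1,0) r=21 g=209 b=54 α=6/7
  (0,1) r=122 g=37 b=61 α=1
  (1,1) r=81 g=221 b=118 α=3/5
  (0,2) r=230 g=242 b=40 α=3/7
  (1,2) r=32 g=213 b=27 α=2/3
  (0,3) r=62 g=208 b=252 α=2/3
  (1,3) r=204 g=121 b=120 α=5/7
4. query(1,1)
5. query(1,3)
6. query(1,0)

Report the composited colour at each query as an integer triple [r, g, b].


(1,1) stack=L1,L2,L3; from [0,0,0]:
L1 α=1/3: [187/3, 203/3, 136/3]
L2 α=1/2: [395/3, 457/3, 847/6]
L3 α=3/5: [1519/15, 2903/15, 1909/15]
= [101, 194, 127]

at x=1,y=3 over L1,L2,L3:
+L1 (α=2/3) → [326/3, 24, 316/3]
+L2 (α=1) → [138, 146, 225]
+L3 (α=5/7) → [1296/7, 897/7, 150]
→ [185, 128, 150]

(1,0) stack=L1,L2,L3; from [0,0,0]:
+L1 (α=4/7) → [824/7, 276/7, 356/7]
+L2 (α=1) → [119, 74, 25]
+L3 (α=6/7) → [35, 1328/7, 349/7]
→ [35, 190, 50]


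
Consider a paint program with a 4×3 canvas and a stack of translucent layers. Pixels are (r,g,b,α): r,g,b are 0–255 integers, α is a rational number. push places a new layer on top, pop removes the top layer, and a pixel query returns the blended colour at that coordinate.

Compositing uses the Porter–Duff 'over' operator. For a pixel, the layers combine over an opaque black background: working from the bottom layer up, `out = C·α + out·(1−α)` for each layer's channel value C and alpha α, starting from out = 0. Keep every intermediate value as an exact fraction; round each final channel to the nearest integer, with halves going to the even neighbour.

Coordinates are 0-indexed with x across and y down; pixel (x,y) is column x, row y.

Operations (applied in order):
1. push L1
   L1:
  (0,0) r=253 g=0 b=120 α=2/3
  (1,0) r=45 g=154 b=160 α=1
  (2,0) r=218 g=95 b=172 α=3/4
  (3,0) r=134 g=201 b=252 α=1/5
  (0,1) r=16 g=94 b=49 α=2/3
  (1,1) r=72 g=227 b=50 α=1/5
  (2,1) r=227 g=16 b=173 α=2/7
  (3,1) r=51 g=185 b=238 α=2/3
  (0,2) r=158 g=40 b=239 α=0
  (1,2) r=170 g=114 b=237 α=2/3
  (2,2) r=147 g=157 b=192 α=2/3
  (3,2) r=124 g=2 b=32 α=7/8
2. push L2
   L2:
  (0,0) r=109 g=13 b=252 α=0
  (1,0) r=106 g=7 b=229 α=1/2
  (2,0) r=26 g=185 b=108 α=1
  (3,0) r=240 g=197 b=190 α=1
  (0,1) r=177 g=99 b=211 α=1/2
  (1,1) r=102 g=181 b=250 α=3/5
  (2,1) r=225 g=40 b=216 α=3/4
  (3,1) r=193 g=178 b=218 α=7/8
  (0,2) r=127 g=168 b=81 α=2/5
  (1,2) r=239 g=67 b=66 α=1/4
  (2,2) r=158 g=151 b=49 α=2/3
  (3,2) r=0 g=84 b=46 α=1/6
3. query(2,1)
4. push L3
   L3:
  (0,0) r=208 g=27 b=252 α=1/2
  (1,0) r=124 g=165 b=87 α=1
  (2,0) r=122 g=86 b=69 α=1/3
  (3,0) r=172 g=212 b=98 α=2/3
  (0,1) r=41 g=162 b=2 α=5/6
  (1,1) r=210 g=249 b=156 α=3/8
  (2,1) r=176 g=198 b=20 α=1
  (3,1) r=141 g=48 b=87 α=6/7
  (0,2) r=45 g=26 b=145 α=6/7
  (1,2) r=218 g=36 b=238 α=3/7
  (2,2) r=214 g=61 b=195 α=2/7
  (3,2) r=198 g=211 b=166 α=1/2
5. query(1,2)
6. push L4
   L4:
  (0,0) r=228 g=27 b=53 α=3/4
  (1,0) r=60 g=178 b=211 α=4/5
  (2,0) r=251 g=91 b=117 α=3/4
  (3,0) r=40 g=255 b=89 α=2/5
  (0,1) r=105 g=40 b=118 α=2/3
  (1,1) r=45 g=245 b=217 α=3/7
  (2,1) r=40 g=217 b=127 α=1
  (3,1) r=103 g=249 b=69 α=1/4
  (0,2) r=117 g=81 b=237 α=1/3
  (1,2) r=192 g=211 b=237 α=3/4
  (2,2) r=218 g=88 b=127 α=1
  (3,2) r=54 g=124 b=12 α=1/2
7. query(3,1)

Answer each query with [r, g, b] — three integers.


(2,1) stack=L1,L2; from [0,0,0]:
+L1 (α=2/7) → [454/7, 32/7, 346/7]
+L2 (α=3/4) → [5179/28, 218/7, 2441/14]
= [185, 31, 174]

(1,2) stack=L1,L2,L3; from [0,0,0]:
+L1 (α=2/3) → [340/3, 76, 158]
+L2 (α=1/4) → [579/4, 295/4, 135]
+L3 (α=3/7) → [1233/7, 403/7, 1254/7]
= [176, 58, 179]

at x=3,y=1 over L1,L2,L3,L4:
after L1 α=2/3: [34, 370/3, 476/3]
after L2 α=7/8: [1385/8, 1027/6, 2527/12]
after L3 α=6/7: [8153/56, 2755/42, 8791/84]
after L4 α=1/4: [30227/224, 6241/56, 10723/112]
→ [135, 111, 96]


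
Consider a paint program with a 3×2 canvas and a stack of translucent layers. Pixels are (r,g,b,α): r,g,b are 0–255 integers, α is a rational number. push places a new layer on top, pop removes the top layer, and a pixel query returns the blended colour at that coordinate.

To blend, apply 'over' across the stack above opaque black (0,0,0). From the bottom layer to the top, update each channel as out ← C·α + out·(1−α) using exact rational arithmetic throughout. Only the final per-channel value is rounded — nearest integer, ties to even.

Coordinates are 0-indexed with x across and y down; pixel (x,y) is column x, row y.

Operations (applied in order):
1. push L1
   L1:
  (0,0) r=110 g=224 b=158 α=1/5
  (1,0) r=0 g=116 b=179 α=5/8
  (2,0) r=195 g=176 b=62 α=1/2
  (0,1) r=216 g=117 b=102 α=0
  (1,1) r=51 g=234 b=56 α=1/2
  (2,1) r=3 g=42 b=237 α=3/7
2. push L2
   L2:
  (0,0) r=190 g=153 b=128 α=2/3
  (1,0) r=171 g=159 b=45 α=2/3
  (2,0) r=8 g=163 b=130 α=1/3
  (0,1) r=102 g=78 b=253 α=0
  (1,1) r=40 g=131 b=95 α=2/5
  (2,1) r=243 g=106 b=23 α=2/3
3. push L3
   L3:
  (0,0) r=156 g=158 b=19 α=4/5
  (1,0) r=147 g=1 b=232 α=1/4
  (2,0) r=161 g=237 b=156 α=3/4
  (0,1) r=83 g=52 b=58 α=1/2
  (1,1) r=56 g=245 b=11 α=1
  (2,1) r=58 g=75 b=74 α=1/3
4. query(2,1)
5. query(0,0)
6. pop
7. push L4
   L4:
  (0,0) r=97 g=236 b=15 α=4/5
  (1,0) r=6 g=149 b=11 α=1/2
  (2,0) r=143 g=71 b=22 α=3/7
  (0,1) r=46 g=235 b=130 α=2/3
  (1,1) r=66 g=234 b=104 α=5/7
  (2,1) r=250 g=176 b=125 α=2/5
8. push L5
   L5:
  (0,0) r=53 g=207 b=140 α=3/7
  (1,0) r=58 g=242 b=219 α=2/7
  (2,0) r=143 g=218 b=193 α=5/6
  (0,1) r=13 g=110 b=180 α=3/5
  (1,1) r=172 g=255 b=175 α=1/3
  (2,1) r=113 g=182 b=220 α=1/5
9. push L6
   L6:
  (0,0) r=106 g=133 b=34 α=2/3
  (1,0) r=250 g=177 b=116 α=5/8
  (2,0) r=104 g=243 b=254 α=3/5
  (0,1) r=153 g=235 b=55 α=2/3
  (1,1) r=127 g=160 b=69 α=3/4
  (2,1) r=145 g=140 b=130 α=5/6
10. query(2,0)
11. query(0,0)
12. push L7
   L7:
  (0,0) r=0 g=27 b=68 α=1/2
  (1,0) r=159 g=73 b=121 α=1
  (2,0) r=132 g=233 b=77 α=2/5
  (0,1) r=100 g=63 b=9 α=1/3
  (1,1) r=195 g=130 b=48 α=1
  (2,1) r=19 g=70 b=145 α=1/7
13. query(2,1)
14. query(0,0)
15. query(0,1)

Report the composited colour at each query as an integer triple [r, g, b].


(2,1) stack=L1,L2,L3; from [0,0,0]:
+L1 (α=3/7) → [9/7, 18, 711/7]
+L2 (α=2/3) → [1137/7, 230/3, 1033/21]
+L3 (α=1/3) → [2680/21, 685/9, 3620/63]
rounded: [128, 76, 57]

at x=0,y=0 over L1,L2,L3:
L1 α=1/5: [22, 224/5, 158/5]
L2 α=2/3: [134, 1754/15, 1438/15]
L3 α=4/5: [758/5, 11234/75, 2578/75]
= [152, 150, 34]

(2,0) stack=L1,L2,L4,L5,L6; from [0,0,0]:
L1 α=1/2: [195/2, 88, 31]
L2 α=1/3: [203/3, 113, 64]
L4 α=3/7: [2099/21, 95, 46]
L5 α=5/6: [8557/63, 395/2, 337/2]
L6 α=3/5: [7354/63, 1124/5, 1099/5]
= [117, 225, 220]

(0,0) stack=L1,L2,L4,L5,L6; from [0,0,0]:
after L1 α=1/5: [22, 224/5, 158/5]
after L2 α=2/3: [134, 1754/15, 1438/15]
after L4 α=4/5: [522/5, 15914/75, 2338/75]
after L5 α=3/7: [2883/35, 110231/525, 5836/75]
after L6 α=2/3: [10303/105, 249881/1575, 10936/225]
→ [98, 159, 49]

query (2,1) [L1,L2,L4,L5,L6,L7] — begin 0,0,0
+L1 (α=3/7) → [9/7, 18, 711/7]
+L2 (α=2/3) → [1137/7, 230/3, 1033/21]
+L4 (α=2/5) → [6911/35, 582/5, 2783/35]
+L5 (α=1/5) → [31599/175, 3238/25, 18832/175]
+L6 (α=5/6) → [79237/525, 10369/75, 22097/175]
+L7 (α=1/7) → [161799/1225, 22488/175, 157957/1225]
= [132, 129, 129]

(0,0) stack=L1,L2,L4,L5,L6,L7; from [0,0,0]:
+L1 (α=1/5) → [22, 224/5, 158/5]
+L2 (α=2/3) → [134, 1754/15, 1438/15]
+L4 (α=4/5) → [522/5, 15914/75, 2338/75]
+L5 (α=3/7) → [2883/35, 110231/525, 5836/75]
+L6 (α=2/3) → [10303/105, 249881/1575, 10936/225]
+L7 (α=1/2) → [10303/210, 146203/1575, 13118/225]
rounded: [49, 93, 58]

query (0,1) [L1,L2,L4,L5,L6,L7] — begin 0,0,0
after L1 α=0: [0, 0, 0]
after L2 α=0: [0, 0, 0]
after L4 α=2/3: [92/3, 470/3, 260/3]
after L5 α=3/5: [301/15, 386/3, 428/3]
after L6 α=2/3: [4891/45, 1796/9, 758/9]
after L7 α=1/3: [14282/135, 4159/27, 1597/27]
→ [106, 154, 59]


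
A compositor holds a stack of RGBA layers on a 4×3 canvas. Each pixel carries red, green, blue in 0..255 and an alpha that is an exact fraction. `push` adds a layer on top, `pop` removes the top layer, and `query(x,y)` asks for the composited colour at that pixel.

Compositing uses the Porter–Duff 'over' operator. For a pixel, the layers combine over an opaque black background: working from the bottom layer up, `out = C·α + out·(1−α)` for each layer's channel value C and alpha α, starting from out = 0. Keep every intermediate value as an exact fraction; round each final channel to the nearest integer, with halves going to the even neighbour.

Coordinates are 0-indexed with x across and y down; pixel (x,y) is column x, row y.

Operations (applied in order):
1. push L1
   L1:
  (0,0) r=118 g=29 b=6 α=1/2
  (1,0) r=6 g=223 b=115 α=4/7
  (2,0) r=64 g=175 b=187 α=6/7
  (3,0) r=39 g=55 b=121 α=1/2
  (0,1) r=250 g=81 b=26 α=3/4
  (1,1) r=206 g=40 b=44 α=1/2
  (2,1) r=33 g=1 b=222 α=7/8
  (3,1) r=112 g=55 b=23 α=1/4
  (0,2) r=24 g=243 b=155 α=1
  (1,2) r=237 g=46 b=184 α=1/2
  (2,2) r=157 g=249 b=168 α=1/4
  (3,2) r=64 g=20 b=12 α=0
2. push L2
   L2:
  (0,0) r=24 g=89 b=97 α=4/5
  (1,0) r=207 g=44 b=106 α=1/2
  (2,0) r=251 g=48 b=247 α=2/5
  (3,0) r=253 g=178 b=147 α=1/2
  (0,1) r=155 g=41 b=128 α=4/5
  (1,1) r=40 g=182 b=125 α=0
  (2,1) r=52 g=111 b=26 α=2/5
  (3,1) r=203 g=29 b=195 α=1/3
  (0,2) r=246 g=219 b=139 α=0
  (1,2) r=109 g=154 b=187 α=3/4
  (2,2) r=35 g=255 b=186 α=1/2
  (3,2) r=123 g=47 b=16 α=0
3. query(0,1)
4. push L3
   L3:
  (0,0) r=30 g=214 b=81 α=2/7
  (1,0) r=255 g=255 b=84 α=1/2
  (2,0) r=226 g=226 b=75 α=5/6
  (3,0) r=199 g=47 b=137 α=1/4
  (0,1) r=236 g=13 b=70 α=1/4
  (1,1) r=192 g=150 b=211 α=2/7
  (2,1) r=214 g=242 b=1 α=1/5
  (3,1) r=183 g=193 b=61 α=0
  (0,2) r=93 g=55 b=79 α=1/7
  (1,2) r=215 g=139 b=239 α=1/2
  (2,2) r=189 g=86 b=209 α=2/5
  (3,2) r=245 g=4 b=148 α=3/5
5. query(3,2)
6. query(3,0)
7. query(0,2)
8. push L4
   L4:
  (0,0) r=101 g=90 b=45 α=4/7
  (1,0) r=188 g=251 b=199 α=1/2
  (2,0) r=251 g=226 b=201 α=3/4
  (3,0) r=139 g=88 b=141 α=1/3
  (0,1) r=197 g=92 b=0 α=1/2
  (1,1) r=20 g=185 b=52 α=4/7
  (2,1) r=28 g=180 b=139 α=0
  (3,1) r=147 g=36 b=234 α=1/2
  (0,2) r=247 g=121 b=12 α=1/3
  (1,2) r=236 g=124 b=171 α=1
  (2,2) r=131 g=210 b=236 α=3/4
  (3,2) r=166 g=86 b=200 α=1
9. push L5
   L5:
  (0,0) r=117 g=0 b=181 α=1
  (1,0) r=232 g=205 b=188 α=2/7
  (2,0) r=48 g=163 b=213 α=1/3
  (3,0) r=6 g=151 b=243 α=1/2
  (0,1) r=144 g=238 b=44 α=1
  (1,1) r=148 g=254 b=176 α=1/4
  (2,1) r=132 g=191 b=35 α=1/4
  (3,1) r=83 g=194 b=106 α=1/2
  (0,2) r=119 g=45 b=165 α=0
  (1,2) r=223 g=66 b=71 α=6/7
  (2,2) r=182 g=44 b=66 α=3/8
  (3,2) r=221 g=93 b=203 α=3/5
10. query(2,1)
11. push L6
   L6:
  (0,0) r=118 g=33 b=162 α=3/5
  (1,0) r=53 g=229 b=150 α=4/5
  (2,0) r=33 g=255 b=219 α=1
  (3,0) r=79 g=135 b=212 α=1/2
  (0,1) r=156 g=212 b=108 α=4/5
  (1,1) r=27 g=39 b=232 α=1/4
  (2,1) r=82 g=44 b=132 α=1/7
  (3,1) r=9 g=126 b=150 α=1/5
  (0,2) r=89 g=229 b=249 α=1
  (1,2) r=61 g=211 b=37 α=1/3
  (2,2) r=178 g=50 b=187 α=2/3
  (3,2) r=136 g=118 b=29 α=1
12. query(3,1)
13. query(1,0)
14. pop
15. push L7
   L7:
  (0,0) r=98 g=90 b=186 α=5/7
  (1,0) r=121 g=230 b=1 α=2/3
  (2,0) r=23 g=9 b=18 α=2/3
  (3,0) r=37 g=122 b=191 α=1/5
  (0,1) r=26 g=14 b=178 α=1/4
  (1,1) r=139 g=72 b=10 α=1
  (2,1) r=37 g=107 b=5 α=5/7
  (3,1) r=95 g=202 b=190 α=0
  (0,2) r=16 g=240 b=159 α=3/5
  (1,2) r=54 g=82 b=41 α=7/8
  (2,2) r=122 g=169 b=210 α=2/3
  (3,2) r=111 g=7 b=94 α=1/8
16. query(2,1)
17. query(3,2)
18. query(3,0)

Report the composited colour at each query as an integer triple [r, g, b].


at x=0,y=1 over L1,L2:
L1 α=3/4: [375/2, 243/4, 39/2]
L2 α=4/5: [323/2, 899/20, 1063/10]
→ [162, 45, 106]

at x=3,y=2 over L1,L2,L3:
L1 α=0: [0, 0, 0]
L2 α=0: [0, 0, 0]
L3 α=3/5: [147, 12/5, 444/5]
rounded: [147, 2, 89]

at x=3,y=0 over L1,L2,L3:
after L1 α=1/2: [39/2, 55/2, 121/2]
after L2 α=1/2: [545/4, 411/4, 415/4]
after L3 α=1/4: [2431/16, 1421/16, 1793/16]
= [152, 89, 112]

query (0,2) [L1,L2,L3] — begin 0,0,0
L1 α=1: [24, 243, 155]
L2 α=0: [24, 243, 155]
L3 α=1/7: [237/7, 1513/7, 1009/7]
→ [34, 216, 144]

(2,1) stack=L1,L2,L3,L4,L5; from [0,0,0]:
after L1 α=7/8: [231/8, 7/8, 777/4]
after L2 α=2/5: [305/8, 1797/40, 2539/20]
after L3 α=1/5: [733/10, 4217/50, 2544/25]
after L4 α=0: [733/10, 4217/50, 2544/25]
after L5 α=1/4: [3519/40, 22201/200, 8507/100]
= [88, 111, 85]

query (3,1) [L1,L2,L3,L4,L5,L6] — begin 0,0,0
+L1 (α=1/4) → [28, 55/4, 23/4]
+L2 (α=1/3) → [259/3, 113/6, 413/6]
+L3 (α=0) → [259/3, 113/6, 413/6]
+L4 (α=1/2) → [350/3, 329/12, 1817/12]
+L5 (α=1/2) → [599/6, 2657/24, 3089/24]
+L6 (α=1/5) → [245/3, 3413/30, 3989/30]
→ [82, 114, 133]

(1,0) stack=L1,L2,L3,L4,L5,L6; from [0,0,0]:
L1 α=4/7: [24/7, 892/7, 460/7]
L2 α=1/2: [1473/14, 600/7, 601/7]
L3 α=1/2: [5043/28, 2385/14, 1189/14]
L4 α=1/2: [10307/56, 5899/28, 3975/28]
L5 α=2/7: [77519/392, 40975/196, 30403/196]
L6 α=4/5: [160623/1960, 220511/980, 148003/980]
= [82, 225, 151]

(2,1) stack=L1,L2,L3,L4,L5,L7; from [0,0,0]:
after L1 α=7/8: [231/8, 7/8, 777/4]
after L2 α=2/5: [305/8, 1797/40, 2539/20]
after L3 α=1/5: [733/10, 4217/50, 2544/25]
after L4 α=0: [733/10, 4217/50, 2544/25]
after L5 α=1/4: [3519/40, 22201/200, 8507/100]
after L7 α=5/7: [7219/140, 75701/700, 9757/350]
rounded: [52, 108, 28]

query (3,2) [L1,L2,L3,L4,L5,L7] — begin 0,0,0
after L1 α=0: [0, 0, 0]
after L2 α=0: [0, 0, 0]
after L3 α=3/5: [147, 12/5, 444/5]
after L4 α=1: [166, 86, 200]
after L5 α=3/5: [199, 451/5, 1009/5]
after L7 α=1/8: [188, 399/5, 7533/40]
→ [188, 80, 188]

(3,0) stack=L1,L2,L3,L4,L5,L7; from [0,0,0]:
L1 α=1/2: [39/2, 55/2, 121/2]
L2 α=1/2: [545/4, 411/4, 415/4]
L3 α=1/4: [2431/16, 1421/16, 1793/16]
L4 α=1/3: [1181/8, 2125/24, 2921/24]
L5 α=1/2: [1229/16, 5749/48, 8753/48]
L7 α=1/5: [1377/20, 7213/60, 2209/12]
→ [69, 120, 184]


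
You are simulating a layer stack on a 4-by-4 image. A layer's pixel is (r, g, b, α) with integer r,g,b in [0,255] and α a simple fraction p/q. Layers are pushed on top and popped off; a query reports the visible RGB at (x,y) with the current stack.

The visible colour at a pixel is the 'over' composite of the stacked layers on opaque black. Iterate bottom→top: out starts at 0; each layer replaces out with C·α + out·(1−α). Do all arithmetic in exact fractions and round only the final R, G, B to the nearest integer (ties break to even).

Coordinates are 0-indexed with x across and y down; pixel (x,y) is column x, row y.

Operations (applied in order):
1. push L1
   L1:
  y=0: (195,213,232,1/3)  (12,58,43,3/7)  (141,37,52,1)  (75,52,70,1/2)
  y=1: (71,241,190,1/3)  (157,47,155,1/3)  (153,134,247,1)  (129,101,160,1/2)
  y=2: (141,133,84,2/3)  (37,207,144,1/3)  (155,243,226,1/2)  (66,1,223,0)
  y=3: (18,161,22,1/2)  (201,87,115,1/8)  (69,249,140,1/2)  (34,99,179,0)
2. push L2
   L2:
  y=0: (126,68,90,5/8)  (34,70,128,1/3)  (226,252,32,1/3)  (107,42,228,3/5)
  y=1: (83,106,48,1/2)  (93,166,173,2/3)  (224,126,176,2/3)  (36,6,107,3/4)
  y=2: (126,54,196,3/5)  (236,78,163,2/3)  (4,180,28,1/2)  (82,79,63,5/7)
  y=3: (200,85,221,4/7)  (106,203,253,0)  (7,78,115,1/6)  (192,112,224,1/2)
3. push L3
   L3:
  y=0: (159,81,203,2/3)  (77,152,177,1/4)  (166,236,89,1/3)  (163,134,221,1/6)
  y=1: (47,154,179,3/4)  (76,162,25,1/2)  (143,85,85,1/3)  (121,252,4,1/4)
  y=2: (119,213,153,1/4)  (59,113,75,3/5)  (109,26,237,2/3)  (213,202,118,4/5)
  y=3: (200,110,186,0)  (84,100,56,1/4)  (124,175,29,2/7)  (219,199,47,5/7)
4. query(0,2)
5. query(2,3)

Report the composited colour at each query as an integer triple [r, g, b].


query (0,2) [L1,L2,L3] — begin 0,0,0
L1 α=2/3: [94, 266/3, 56]
L2 α=3/5: [566/5, 1018/15, 140]
L3 α=1/4: [2293/20, 2083/20, 573/4]
→ [115, 104, 143]

(2,3) stack=L1,L2,L3; from [0,0,0]:
L1 α=1/2: [69/2, 249/2, 70]
L2 α=1/6: [359/12, 467/4, 155/2]
L3 α=2/7: [4771/84, 3735/28, 891/14]
= [57, 133, 64]


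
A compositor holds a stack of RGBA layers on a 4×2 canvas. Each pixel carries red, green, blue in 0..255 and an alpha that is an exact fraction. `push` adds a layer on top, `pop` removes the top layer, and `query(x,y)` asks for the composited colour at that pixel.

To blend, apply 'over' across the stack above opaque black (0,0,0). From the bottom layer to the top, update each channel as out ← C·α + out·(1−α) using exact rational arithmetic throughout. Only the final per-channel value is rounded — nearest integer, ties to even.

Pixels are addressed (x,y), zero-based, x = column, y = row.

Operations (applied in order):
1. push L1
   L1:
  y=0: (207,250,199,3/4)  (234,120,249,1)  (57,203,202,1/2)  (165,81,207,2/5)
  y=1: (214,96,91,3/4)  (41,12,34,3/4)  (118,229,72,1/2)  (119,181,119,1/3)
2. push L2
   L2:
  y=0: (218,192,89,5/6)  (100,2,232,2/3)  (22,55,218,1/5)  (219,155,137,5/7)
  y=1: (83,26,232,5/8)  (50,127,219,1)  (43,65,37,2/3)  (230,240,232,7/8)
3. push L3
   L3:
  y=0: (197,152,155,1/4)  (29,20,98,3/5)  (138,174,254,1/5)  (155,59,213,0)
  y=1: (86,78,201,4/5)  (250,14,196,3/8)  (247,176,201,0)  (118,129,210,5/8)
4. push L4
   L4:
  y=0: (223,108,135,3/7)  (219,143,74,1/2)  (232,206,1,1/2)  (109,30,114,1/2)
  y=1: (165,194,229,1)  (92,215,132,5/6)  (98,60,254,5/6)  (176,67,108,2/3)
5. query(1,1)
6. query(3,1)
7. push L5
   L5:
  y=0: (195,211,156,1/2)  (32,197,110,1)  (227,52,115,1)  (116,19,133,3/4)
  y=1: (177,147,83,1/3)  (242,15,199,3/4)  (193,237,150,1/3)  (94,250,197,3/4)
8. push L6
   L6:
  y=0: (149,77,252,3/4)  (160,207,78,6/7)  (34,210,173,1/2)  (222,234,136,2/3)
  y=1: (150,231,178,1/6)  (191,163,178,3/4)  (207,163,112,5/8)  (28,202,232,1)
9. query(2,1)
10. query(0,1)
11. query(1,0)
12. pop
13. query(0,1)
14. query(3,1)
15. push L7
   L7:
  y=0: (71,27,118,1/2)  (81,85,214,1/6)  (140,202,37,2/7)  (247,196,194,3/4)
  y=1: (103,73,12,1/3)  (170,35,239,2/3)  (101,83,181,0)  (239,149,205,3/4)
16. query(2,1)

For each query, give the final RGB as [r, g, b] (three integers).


(1,1) stack=L1,L2,L3,L4; from [0,0,0]:
L1 α=3/4: [123/4, 9, 51/2]
L2 α=1: [50, 127, 219]
L3 α=3/8: [125, 677/8, 1683/8]
L4 α=5/6: [195/2, 9277/48, 2321/16]
= [98, 193, 145]

at x=3,y=1 over L1,L2,L3,L4:
+L1 (α=1/3) → [119/3, 181/3, 119/3]
+L2 (α=7/8) → [4949/24, 5221/24, 4991/24]
+L3 (α=5/8) → [9669/64, 10381/64, 13391/64]
+L4 (α=2/3) → [32197/192, 6319/64, 27215/192]
rounded: [168, 99, 142]

at x=2,y=1 over L1,L2,L3,L4,L5,L6:
+L1 (α=1/2) → [59, 229/2, 36]
+L2 (α=2/3) → [145/3, 163/2, 110/3]
+L3 (α=0) → [145/3, 163/2, 110/3]
+L4 (α=5/6) → [1615/18, 763/12, 1960/9]
+L5 (α=1/3) → [3352/27, 2185/18, 5270/27]
+L6 (α=5/8) → [12667/72, 7075/48, 5155/36]
→ [176, 147, 143]

(0,1) stack=L1,L2,L3,L4,L5,L6; from [0,0,0]:
after L1 α=3/4: [321/2, 72, 273/4]
after L2 α=5/8: [1793/16, 173/4, 5459/32]
after L3 α=4/5: [7297/80, 1421/20, 31187/160]
after L4 α=1: [165, 194, 229]
after L5 α=1/3: [169, 535/3, 541/3]
after L6 α=1/6: [995/6, 1684/9, 3239/18]
= [166, 187, 180]

at x=1,y=0 over L1,L2,L3,L4,L5,L6:
+L1 (α=1) → [234, 120, 249]
+L2 (α=2/3) → [434/3, 124/3, 713/3]
+L3 (α=3/5) → [1129/15, 428/15, 2308/15]
+L4 (α=1/2) → [2207/15, 2573/30, 1709/15]
+L5 (α=1) → [32, 197, 110]
+L6 (α=6/7) → [992/7, 1439/7, 578/7]
rounded: [142, 206, 83]

(0,1) stack=L1,L2,L3,L4,L5; from [0,0,0]:
after L1 α=3/4: [321/2, 72, 273/4]
after L2 α=5/8: [1793/16, 173/4, 5459/32]
after L3 α=4/5: [7297/80, 1421/20, 31187/160]
after L4 α=1: [165, 194, 229]
after L5 α=1/3: [169, 535/3, 541/3]
rounded: [169, 178, 180]

at x=3,y=1 over L1,L2,L3,L4,L5:
+L1 (α=1/3) → [119/3, 181/3, 119/3]
+L2 (α=7/8) → [4949/24, 5221/24, 4991/24]
+L3 (α=5/8) → [9669/64, 10381/64, 13391/64]
+L4 (α=2/3) → [32197/192, 6319/64, 27215/192]
+L5 (α=3/4) → [86341/768, 54319/256, 140687/768]
rounded: [112, 212, 183]

query (2,1) [L1,L2,L3,L4,L5,L7] — begin 0,0,0
+L1 (α=1/2) → [59, 229/2, 36]
+L2 (α=2/3) → [145/3, 163/2, 110/3]
+L3 (α=0) → [145/3, 163/2, 110/3]
+L4 (α=5/6) → [1615/18, 763/12, 1960/9]
+L5 (α=1/3) → [3352/27, 2185/18, 5270/27]
+L7 (α=0) → [3352/27, 2185/18, 5270/27]
rounded: [124, 121, 195]
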